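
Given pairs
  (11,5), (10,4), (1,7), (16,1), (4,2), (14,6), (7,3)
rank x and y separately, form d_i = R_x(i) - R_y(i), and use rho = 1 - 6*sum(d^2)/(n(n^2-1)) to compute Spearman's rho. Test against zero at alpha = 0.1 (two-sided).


Step 1: Rank x and y separately (midranks; no ties here).
rank(x): 11->5, 10->4, 1->1, 16->7, 4->2, 14->6, 7->3
rank(y): 5->5, 4->4, 7->7, 1->1, 2->2, 6->6, 3->3
Step 2: d_i = R_x(i) - R_y(i); compute d_i^2.
  (5-5)^2=0, (4-4)^2=0, (1-7)^2=36, (7-1)^2=36, (2-2)^2=0, (6-6)^2=0, (3-3)^2=0
sum(d^2) = 72.
Step 3: rho = 1 - 6*72 / (7*(7^2 - 1)) = 1 - 432/336 = -0.285714.
Step 4: Under H0, t = rho * sqrt((n-2)/(1-rho^2)) = -0.6667 ~ t(5).
Step 5: Two-sided p-value from the t-distribution with 5 df = 0.534509.
Step 6: alpha = 0.1. fail to reject H0.

rho = -0.2857, p = 0.534509, fail to reject H0 at alpha = 0.1.


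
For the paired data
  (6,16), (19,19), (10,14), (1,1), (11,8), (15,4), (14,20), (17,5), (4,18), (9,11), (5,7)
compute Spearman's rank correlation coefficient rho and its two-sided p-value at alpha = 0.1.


Step 1: Rank x and y separately (midranks; no ties here).
rank(x): 6->4, 19->11, 10->6, 1->1, 11->7, 15->9, 14->8, 17->10, 4->2, 9->5, 5->3
rank(y): 16->8, 19->10, 14->7, 1->1, 8->5, 4->2, 20->11, 5->3, 18->9, 11->6, 7->4
Step 2: d_i = R_x(i) - R_y(i); compute d_i^2.
  (4-8)^2=16, (11-10)^2=1, (6-7)^2=1, (1-1)^2=0, (7-5)^2=4, (9-2)^2=49, (8-11)^2=9, (10-3)^2=49, (2-9)^2=49, (5-6)^2=1, (3-4)^2=1
sum(d^2) = 180.
Step 3: rho = 1 - 6*180 / (11*(11^2 - 1)) = 1 - 1080/1320 = 0.181818.
Step 4: Under H0, t = rho * sqrt((n-2)/(1-rho^2)) = 0.5547 ~ t(9).
Step 5: Two-sided p-value from the t-distribution with 9 df = 0.592615.
Step 6: alpha = 0.1. fail to reject H0.

rho = 0.1818, p = 0.592615, fail to reject H0 at alpha = 0.1.


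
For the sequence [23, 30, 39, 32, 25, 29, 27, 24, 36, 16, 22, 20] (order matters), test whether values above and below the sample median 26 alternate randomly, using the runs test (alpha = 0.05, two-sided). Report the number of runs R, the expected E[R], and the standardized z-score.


Step 1: Compute median = 26; label A = above, B = below.
Labels in order: BAAABAABABBB  (n_A = 6, n_B = 6)
Step 2: Count runs R = 7.
Step 3: Under H0 (random ordering), E[R] = 2*n_A*n_B/(n_A+n_B) + 1 = 2*6*6/12 + 1 = 7.0000.
        Var[R] = 2*n_A*n_B*(2*n_A*n_B - n_A - n_B) / ((n_A+n_B)^2 * (n_A+n_B-1)) = 4320/1584 = 2.7273.
        SD[R] = 1.6514.
Step 4: R = E[R], so z = 0 with no continuity correction.
Step 5: Two-sided p-value via normal approximation = 2*(1 - Phi(|z|)) = 1.000000.
Step 6: alpha = 0.05. fail to reject H0.

R = 7, z = 0.0000, p = 1.000000, fail to reject H0.


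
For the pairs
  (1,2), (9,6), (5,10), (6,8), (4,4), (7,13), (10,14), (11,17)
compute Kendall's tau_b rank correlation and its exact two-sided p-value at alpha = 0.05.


Step 1: Enumerate the 28 unordered pairs (i,j) with i<j and classify each by sign(x_j-x_i) * sign(y_j-y_i).
  (1,2):dx=+8,dy=+4->C; (1,3):dx=+4,dy=+8->C; (1,4):dx=+5,dy=+6->C; (1,5):dx=+3,dy=+2->C
  (1,6):dx=+6,dy=+11->C; (1,7):dx=+9,dy=+12->C; (1,8):dx=+10,dy=+15->C; (2,3):dx=-4,dy=+4->D
  (2,4):dx=-3,dy=+2->D; (2,5):dx=-5,dy=-2->C; (2,6):dx=-2,dy=+7->D; (2,7):dx=+1,dy=+8->C
  (2,8):dx=+2,dy=+11->C; (3,4):dx=+1,dy=-2->D; (3,5):dx=-1,dy=-6->C; (3,6):dx=+2,dy=+3->C
  (3,7):dx=+5,dy=+4->C; (3,8):dx=+6,dy=+7->C; (4,5):dx=-2,dy=-4->C; (4,6):dx=+1,dy=+5->C
  (4,7):dx=+4,dy=+6->C; (4,8):dx=+5,dy=+9->C; (5,6):dx=+3,dy=+9->C; (5,7):dx=+6,dy=+10->C
  (5,8):dx=+7,dy=+13->C; (6,7):dx=+3,dy=+1->C; (6,8):dx=+4,dy=+4->C; (7,8):dx=+1,dy=+3->C
Step 2: C = 24, D = 4, total pairs = 28.
Step 3: tau = (C - D)/(n(n-1)/2) = (24 - 4)/28 = 0.714286.
Step 4: Exact two-sided p-value (enumerate n! = 40320 permutations of y under H0): p = 0.014137.
Step 5: alpha = 0.05. reject H0.

tau_b = 0.7143 (C=24, D=4), p = 0.014137, reject H0.


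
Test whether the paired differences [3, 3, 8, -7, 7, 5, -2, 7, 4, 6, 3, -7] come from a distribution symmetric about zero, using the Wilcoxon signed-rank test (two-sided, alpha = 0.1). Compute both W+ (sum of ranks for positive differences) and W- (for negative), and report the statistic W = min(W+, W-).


Step 1: Drop any zero differences (none here) and take |d_i|.
|d| = [3, 3, 8, 7, 7, 5, 2, 7, 4, 6, 3, 7]
Step 2: Midrank |d_i| (ties get averaged ranks).
ranks: |3|->3, |3|->3, |8|->12, |7|->9.5, |7|->9.5, |5|->6, |2|->1, |7|->9.5, |4|->5, |6|->7, |3|->3, |7|->9.5
Step 3: Attach original signs; sum ranks with positive sign and with negative sign.
W+ = 3 + 3 + 12 + 9.5 + 6 + 9.5 + 5 + 7 + 3 = 58
W- = 9.5 + 1 + 9.5 = 20
(Check: W+ + W- = 78 should equal n(n+1)/2 = 78.)
Step 4: Test statistic W = min(W+, W-) = 20.
Step 5: Ties in |d|, so use the tie-corrected normal approximation.
        E[W] = n(n+1)/4 = 12*13/4 = 39.
        Tie groups: |d|=3 (t=3), |d|=7 (t=4); sum(t^3 - t) = 84.
        Var[W] = n(n+1)(2n+1)/24 - sum(t^3-t)/48 = 3900/24 - 84/48 = 160.75.
        z = (W - E[W]) / sqrt(Var[W]) = (20 - 39) / 12.6787 = -1.4986.
        Two-sided p = 2*Phi(z) = 0.133984.
Step 6: alpha = 0.1. fail to reject H0.

W+ = 58, W- = 20, W = min = 20, p = 0.133984, fail to reject H0.


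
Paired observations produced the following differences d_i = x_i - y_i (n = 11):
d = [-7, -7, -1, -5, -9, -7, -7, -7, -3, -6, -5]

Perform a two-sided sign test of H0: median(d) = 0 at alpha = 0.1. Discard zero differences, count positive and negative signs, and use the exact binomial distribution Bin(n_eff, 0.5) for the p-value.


Step 1: Discard zero differences. Original n = 11; n_eff = number of nonzero differences = 11.
Nonzero differences (with sign): -7, -7, -1, -5, -9, -7, -7, -7, -3, -6, -5
Step 2: Count signs: positive = 0, negative = 11.
Step 3: Under H0: P(positive) = 0.5, so the number of positives S ~ Bin(11, 0.5).
Step 4: Two-sided exact p-value = sum of Bin(11,0.5) probabilities at or below the observed probability = 0.000977.
Step 5: alpha = 0.1. reject H0.

n_eff = 11, pos = 0, neg = 11, p = 0.000977, reject H0.


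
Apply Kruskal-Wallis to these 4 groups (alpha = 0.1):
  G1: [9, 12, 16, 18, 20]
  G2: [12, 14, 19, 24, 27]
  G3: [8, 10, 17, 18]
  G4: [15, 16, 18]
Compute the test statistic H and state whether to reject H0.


Step 1: Combine all N = 17 observations and assign midranks.
sorted (value, group, rank): (8,G3,1), (9,G1,2), (10,G3,3), (12,G1,4.5), (12,G2,4.5), (14,G2,6), (15,G4,7), (16,G1,8.5), (16,G4,8.5), (17,G3,10), (18,G1,12), (18,G3,12), (18,G4,12), (19,G2,14), (20,G1,15), (24,G2,16), (27,G2,17)
Step 2: Sum ranks within each group.
R_1 = 42 (n_1 = 5)
R_2 = 57.5 (n_2 = 5)
R_3 = 26 (n_3 = 4)
R_4 = 27.5 (n_4 = 3)
Step 3: H = 12/(N(N+1)) * sum(R_i^2/n_i) - 3(N+1)
     = 12/(17*18) * (42^2/5 + 57.5^2/5 + 26^2/4 + 27.5^2/3) - 3*18
     = 0.039216 * 1435.13 - 54
     = 2.279739.
Step 4: Ties present; correction factor C = 1 - 36/(17^3 - 17) = 0.992647. Corrected H = 2.279739 / 0.992647 = 2.296626.
Step 5: Under H0, H ~ chi^2(3); p-value = 0.513168.
Step 6: alpha = 0.1. fail to reject H0.

H = 2.2966, df = 3, p = 0.513168, fail to reject H0.


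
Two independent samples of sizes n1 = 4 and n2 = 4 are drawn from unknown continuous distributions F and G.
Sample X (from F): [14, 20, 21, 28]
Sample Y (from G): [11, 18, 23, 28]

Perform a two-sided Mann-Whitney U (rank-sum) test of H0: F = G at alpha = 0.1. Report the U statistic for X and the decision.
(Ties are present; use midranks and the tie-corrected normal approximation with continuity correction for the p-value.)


Step 1: Combine and sort all 8 observations; assign midranks.
sorted (value, group): (11,Y), (14,X), (18,Y), (20,X), (21,X), (23,Y), (28,X), (28,Y)
ranks: 11->1, 14->2, 18->3, 20->4, 21->5, 23->6, 28->7.5, 28->7.5
Step 2: Rank sum for X: R1 = 2 + 4 + 5 + 7.5 = 18.5.
Step 3: U_X = R1 - n1(n1+1)/2 = 18.5 - 4*5/2 = 18.5 - 10 = 8.5.
       U_Y = n1*n2 - U_X = 16 - 8.5 = 7.5.
Step 4: Ties are present, so use the tie-corrected normal approximation (with continuity correction) for the p-value.
Step 5: p-value = 1.000000; compare to alpha = 0.1. fail to reject H0.

U_X = 8.5, p = 1.000000, fail to reject H0 at alpha = 0.1.


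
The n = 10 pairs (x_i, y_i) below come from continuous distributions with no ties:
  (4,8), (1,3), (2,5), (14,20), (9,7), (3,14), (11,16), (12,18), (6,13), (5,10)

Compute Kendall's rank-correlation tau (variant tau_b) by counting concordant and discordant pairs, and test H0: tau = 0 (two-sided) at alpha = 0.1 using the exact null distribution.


Step 1: Enumerate the 45 unordered pairs (i,j) with i<j and classify each by sign(x_j-x_i) * sign(y_j-y_i).
  (1,2):dx=-3,dy=-5->C; (1,3):dx=-2,dy=-3->C; (1,4):dx=+10,dy=+12->C; (1,5):dx=+5,dy=-1->D
  (1,6):dx=-1,dy=+6->D; (1,7):dx=+7,dy=+8->C; (1,8):dx=+8,dy=+10->C; (1,9):dx=+2,dy=+5->C
  (1,10):dx=+1,dy=+2->C; (2,3):dx=+1,dy=+2->C; (2,4):dx=+13,dy=+17->C; (2,5):dx=+8,dy=+4->C
  (2,6):dx=+2,dy=+11->C; (2,7):dx=+10,dy=+13->C; (2,8):dx=+11,dy=+15->C; (2,9):dx=+5,dy=+10->C
  (2,10):dx=+4,dy=+7->C; (3,4):dx=+12,dy=+15->C; (3,5):dx=+7,dy=+2->C; (3,6):dx=+1,dy=+9->C
  (3,7):dx=+9,dy=+11->C; (3,8):dx=+10,dy=+13->C; (3,9):dx=+4,dy=+8->C; (3,10):dx=+3,dy=+5->C
  (4,5):dx=-5,dy=-13->C; (4,6):dx=-11,dy=-6->C; (4,7):dx=-3,dy=-4->C; (4,8):dx=-2,dy=-2->C
  (4,9):dx=-8,dy=-7->C; (4,10):dx=-9,dy=-10->C; (5,6):dx=-6,dy=+7->D; (5,7):dx=+2,dy=+9->C
  (5,8):dx=+3,dy=+11->C; (5,9):dx=-3,dy=+6->D; (5,10):dx=-4,dy=+3->D; (6,7):dx=+8,dy=+2->C
  (6,8):dx=+9,dy=+4->C; (6,9):dx=+3,dy=-1->D; (6,10):dx=+2,dy=-4->D; (7,8):dx=+1,dy=+2->C
  (7,9):dx=-5,dy=-3->C; (7,10):dx=-6,dy=-6->C; (8,9):dx=-6,dy=-5->C; (8,10):dx=-7,dy=-8->C
  (9,10):dx=-1,dy=-3->C
Step 2: C = 38, D = 7, total pairs = 45.
Step 3: tau = (C - D)/(n(n-1)/2) = (38 - 7)/45 = 0.688889.
Step 4: Exact two-sided p-value (enumerate n! = 3628800 permutations of y under H0): p = 0.004687.
Step 5: alpha = 0.1. reject H0.

tau_b = 0.6889 (C=38, D=7), p = 0.004687, reject H0.


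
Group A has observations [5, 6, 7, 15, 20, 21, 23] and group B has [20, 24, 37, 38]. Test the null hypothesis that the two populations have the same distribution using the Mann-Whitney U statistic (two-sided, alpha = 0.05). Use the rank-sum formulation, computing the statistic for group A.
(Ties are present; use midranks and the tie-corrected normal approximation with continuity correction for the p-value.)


Step 1: Combine and sort all 11 observations; assign midranks.
sorted (value, group): (5,X), (6,X), (7,X), (15,X), (20,X), (20,Y), (21,X), (23,X), (24,Y), (37,Y), (38,Y)
ranks: 5->1, 6->2, 7->3, 15->4, 20->5.5, 20->5.5, 21->7, 23->8, 24->9, 37->10, 38->11
Step 2: Rank sum for X: R1 = 1 + 2 + 3 + 4 + 5.5 + 7 + 8 = 30.5.
Step 3: U_X = R1 - n1(n1+1)/2 = 30.5 - 7*8/2 = 30.5 - 28 = 2.5.
       U_Y = n1*n2 - U_X = 28 - 2.5 = 25.5.
Step 4: Ties are present, so use the tie-corrected normal approximation (with continuity correction) for the p-value.
Step 5: p-value = 0.037202; compare to alpha = 0.05. reject H0.

U_X = 2.5, p = 0.037202, reject H0 at alpha = 0.05.


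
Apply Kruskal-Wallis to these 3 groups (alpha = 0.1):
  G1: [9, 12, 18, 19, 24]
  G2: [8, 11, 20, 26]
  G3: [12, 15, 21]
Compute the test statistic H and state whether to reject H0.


Step 1: Combine all N = 12 observations and assign midranks.
sorted (value, group, rank): (8,G2,1), (9,G1,2), (11,G2,3), (12,G1,4.5), (12,G3,4.5), (15,G3,6), (18,G1,7), (19,G1,8), (20,G2,9), (21,G3,10), (24,G1,11), (26,G2,12)
Step 2: Sum ranks within each group.
R_1 = 32.5 (n_1 = 5)
R_2 = 25 (n_2 = 4)
R_3 = 20.5 (n_3 = 3)
Step 3: H = 12/(N(N+1)) * sum(R_i^2/n_i) - 3(N+1)
     = 12/(12*13) * (32.5^2/5 + 25^2/4 + 20.5^2/3) - 3*13
     = 0.076923 * 507.583 - 39
     = 0.044872.
Step 4: Ties present; correction factor C = 1 - 6/(12^3 - 12) = 0.996503. Corrected H = 0.044872 / 0.996503 = 0.045029.
Step 5: Under H0, H ~ chi^2(2); p-value = 0.977737.
Step 6: alpha = 0.1. fail to reject H0.

H = 0.0450, df = 2, p = 0.977737, fail to reject H0.


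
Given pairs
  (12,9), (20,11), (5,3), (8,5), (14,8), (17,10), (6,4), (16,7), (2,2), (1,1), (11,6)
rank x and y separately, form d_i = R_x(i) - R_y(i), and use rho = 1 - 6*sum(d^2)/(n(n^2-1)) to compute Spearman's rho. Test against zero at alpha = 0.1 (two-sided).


Step 1: Rank x and y separately (midranks; no ties here).
rank(x): 12->7, 20->11, 5->3, 8->5, 14->8, 17->10, 6->4, 16->9, 2->2, 1->1, 11->6
rank(y): 9->9, 11->11, 3->3, 5->5, 8->8, 10->10, 4->4, 7->7, 2->2, 1->1, 6->6
Step 2: d_i = R_x(i) - R_y(i); compute d_i^2.
  (7-9)^2=4, (11-11)^2=0, (3-3)^2=0, (5-5)^2=0, (8-8)^2=0, (10-10)^2=0, (4-4)^2=0, (9-7)^2=4, (2-2)^2=0, (1-1)^2=0, (6-6)^2=0
sum(d^2) = 8.
Step 3: rho = 1 - 6*8 / (11*(11^2 - 1)) = 1 - 48/1320 = 0.963636.
Step 4: Under H0, t = rho * sqrt((n-2)/(1-rho^2)) = 10.8186 ~ t(9).
Step 5: Two-sided p-value from the t-distribution with 9 df = 0.000002.
Step 6: alpha = 0.1. reject H0.

rho = 0.9636, p = 0.000002, reject H0 at alpha = 0.1.


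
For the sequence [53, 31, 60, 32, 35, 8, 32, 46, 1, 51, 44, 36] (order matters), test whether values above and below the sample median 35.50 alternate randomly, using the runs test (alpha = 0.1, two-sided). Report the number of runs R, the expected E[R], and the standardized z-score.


Step 1: Compute median = 35.50; label A = above, B = below.
Labels in order: ABABBBBABAAA  (n_A = 6, n_B = 6)
Step 2: Count runs R = 7.
Step 3: Under H0 (random ordering), E[R] = 2*n_A*n_B/(n_A+n_B) + 1 = 2*6*6/12 + 1 = 7.0000.
        Var[R] = 2*n_A*n_B*(2*n_A*n_B - n_A - n_B) / ((n_A+n_B)^2 * (n_A+n_B-1)) = 4320/1584 = 2.7273.
        SD[R] = 1.6514.
Step 4: R = E[R], so z = 0 with no continuity correction.
Step 5: Two-sided p-value via normal approximation = 2*(1 - Phi(|z|)) = 1.000000.
Step 6: alpha = 0.1. fail to reject H0.

R = 7, z = 0.0000, p = 1.000000, fail to reject H0.


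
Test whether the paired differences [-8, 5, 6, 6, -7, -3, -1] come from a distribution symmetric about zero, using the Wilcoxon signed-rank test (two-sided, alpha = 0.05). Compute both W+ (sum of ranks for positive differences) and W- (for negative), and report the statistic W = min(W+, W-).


Step 1: Drop any zero differences (none here) and take |d_i|.
|d| = [8, 5, 6, 6, 7, 3, 1]
Step 2: Midrank |d_i| (ties get averaged ranks).
ranks: |8|->7, |5|->3, |6|->4.5, |6|->4.5, |7|->6, |3|->2, |1|->1
Step 3: Attach original signs; sum ranks with positive sign and with negative sign.
W+ = 3 + 4.5 + 4.5 = 12
W- = 7 + 6 + 2 + 1 = 16
(Check: W+ + W- = 28 should equal n(n+1)/2 = 28.)
Step 4: Test statistic W = min(W+, W-) = 12.
Step 5: Ties in |d|, so use the tie-corrected normal approximation.
        E[W] = n(n+1)/4 = 7*8/4 = 14.
        Tie groups: |d|=6 (t=2); sum(t^3 - t) = 6.
        Var[W] = n(n+1)(2n+1)/24 - sum(t^3-t)/48 = 840/24 - 6/48 = 34.875.
        z = (W - E[W]) / sqrt(Var[W]) = (12 - 14) / 5.9055 = -0.3387.
        Two-sided p = 2*Phi(z) = 0.734861.
Step 6: alpha = 0.05. fail to reject H0.

W+ = 12, W- = 16, W = min = 12, p = 0.734861, fail to reject H0.


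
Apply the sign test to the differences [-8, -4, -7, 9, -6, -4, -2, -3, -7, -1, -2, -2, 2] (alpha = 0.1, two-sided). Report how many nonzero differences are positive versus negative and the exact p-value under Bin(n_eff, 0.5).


Step 1: Discard zero differences. Original n = 13; n_eff = number of nonzero differences = 13.
Nonzero differences (with sign): -8, -4, -7, +9, -6, -4, -2, -3, -7, -1, -2, -2, +2
Step 2: Count signs: positive = 2, negative = 11.
Step 3: Under H0: P(positive) = 0.5, so the number of positives S ~ Bin(13, 0.5).
Step 4: Two-sided exact p-value = sum of Bin(13,0.5) probabilities at or below the observed probability = 0.022461.
Step 5: alpha = 0.1. reject H0.

n_eff = 13, pos = 2, neg = 11, p = 0.022461, reject H0.


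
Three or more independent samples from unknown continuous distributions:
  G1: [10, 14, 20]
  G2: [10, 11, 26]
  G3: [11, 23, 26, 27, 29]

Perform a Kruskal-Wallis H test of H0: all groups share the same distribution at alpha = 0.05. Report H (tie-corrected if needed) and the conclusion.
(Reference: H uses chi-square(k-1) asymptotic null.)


Step 1: Combine all N = 11 observations and assign midranks.
sorted (value, group, rank): (10,G1,1.5), (10,G2,1.5), (11,G2,3.5), (11,G3,3.5), (14,G1,5), (20,G1,6), (23,G3,7), (26,G2,8.5), (26,G3,8.5), (27,G3,10), (29,G3,11)
Step 2: Sum ranks within each group.
R_1 = 12.5 (n_1 = 3)
R_2 = 13.5 (n_2 = 3)
R_3 = 40 (n_3 = 5)
Step 3: H = 12/(N(N+1)) * sum(R_i^2/n_i) - 3(N+1)
     = 12/(11*12) * (12.5^2/3 + 13.5^2/3 + 40^2/5) - 3*12
     = 0.090909 * 432.833 - 36
     = 3.348485.
Step 4: Ties present; correction factor C = 1 - 18/(11^3 - 11) = 0.986364. Corrected H = 3.348485 / 0.986364 = 3.394777.
Step 5: Under H0, H ~ chi^2(2); p-value = 0.183161.
Step 6: alpha = 0.05. fail to reject H0.

H = 3.3948, df = 2, p = 0.183161, fail to reject H0.


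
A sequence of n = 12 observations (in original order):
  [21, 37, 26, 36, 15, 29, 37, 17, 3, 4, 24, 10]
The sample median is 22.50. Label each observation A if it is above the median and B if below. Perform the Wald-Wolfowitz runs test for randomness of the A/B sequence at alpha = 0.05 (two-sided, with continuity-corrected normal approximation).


Step 1: Compute median = 22.50; label A = above, B = below.
Labels in order: BAAABAABBBAB  (n_A = 6, n_B = 6)
Step 2: Count runs R = 7.
Step 3: Under H0 (random ordering), E[R] = 2*n_A*n_B/(n_A+n_B) + 1 = 2*6*6/12 + 1 = 7.0000.
        Var[R] = 2*n_A*n_B*(2*n_A*n_B - n_A - n_B) / ((n_A+n_B)^2 * (n_A+n_B-1)) = 4320/1584 = 2.7273.
        SD[R] = 1.6514.
Step 4: R = E[R], so z = 0 with no continuity correction.
Step 5: Two-sided p-value via normal approximation = 2*(1 - Phi(|z|)) = 1.000000.
Step 6: alpha = 0.05. fail to reject H0.

R = 7, z = 0.0000, p = 1.000000, fail to reject H0.


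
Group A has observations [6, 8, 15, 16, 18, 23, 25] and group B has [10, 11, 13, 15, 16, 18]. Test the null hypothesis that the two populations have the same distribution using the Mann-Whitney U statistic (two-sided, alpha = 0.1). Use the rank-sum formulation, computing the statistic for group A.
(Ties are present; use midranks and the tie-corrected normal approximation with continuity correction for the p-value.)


Step 1: Combine and sort all 13 observations; assign midranks.
sorted (value, group): (6,X), (8,X), (10,Y), (11,Y), (13,Y), (15,X), (15,Y), (16,X), (16,Y), (18,X), (18,Y), (23,X), (25,X)
ranks: 6->1, 8->2, 10->3, 11->4, 13->5, 15->6.5, 15->6.5, 16->8.5, 16->8.5, 18->10.5, 18->10.5, 23->12, 25->13
Step 2: Rank sum for X: R1 = 1 + 2 + 6.5 + 8.5 + 10.5 + 12 + 13 = 53.5.
Step 3: U_X = R1 - n1(n1+1)/2 = 53.5 - 7*8/2 = 53.5 - 28 = 25.5.
       U_Y = n1*n2 - U_X = 42 - 25.5 = 16.5.
Step 4: Ties are present, so use the tie-corrected normal approximation (with continuity correction) for the p-value.
Step 5: p-value = 0.566104; compare to alpha = 0.1. fail to reject H0.

U_X = 25.5, p = 0.566104, fail to reject H0 at alpha = 0.1.


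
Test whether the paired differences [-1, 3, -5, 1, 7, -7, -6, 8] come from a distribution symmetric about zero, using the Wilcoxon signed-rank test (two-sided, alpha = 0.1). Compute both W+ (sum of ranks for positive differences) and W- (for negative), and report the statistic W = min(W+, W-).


Step 1: Drop any zero differences (none here) and take |d_i|.
|d| = [1, 3, 5, 1, 7, 7, 6, 8]
Step 2: Midrank |d_i| (ties get averaged ranks).
ranks: |1|->1.5, |3|->3, |5|->4, |1|->1.5, |7|->6.5, |7|->6.5, |6|->5, |8|->8
Step 3: Attach original signs; sum ranks with positive sign and with negative sign.
W+ = 3 + 1.5 + 6.5 + 8 = 19
W- = 1.5 + 4 + 6.5 + 5 = 17
(Check: W+ + W- = 36 should equal n(n+1)/2 = 36.)
Step 4: Test statistic W = min(W+, W-) = 17.
Step 5: Ties in |d|, so use the tie-corrected normal approximation.
        E[W] = n(n+1)/4 = 8*9/4 = 18.
        Tie groups: |d|=1 (t=2), |d|=7 (t=2); sum(t^3 - t) = 12.
        Var[W] = n(n+1)(2n+1)/24 - sum(t^3-t)/48 = 1224/24 - 12/48 = 50.75.
        z = (W - E[W]) / sqrt(Var[W]) = (17 - 18) / 7.1239 = -0.1404.
        Two-sided p = 2*Phi(z) = 0.888366.
Step 6: alpha = 0.1. fail to reject H0.

W+ = 19, W- = 17, W = min = 17, p = 0.888366, fail to reject H0.


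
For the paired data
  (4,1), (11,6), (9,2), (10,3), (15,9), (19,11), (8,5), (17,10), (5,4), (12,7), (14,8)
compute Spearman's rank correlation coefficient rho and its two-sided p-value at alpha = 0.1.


Step 1: Rank x and y separately (midranks; no ties here).
rank(x): 4->1, 11->6, 9->4, 10->5, 15->9, 19->11, 8->3, 17->10, 5->2, 12->7, 14->8
rank(y): 1->1, 6->6, 2->2, 3->3, 9->9, 11->11, 5->5, 10->10, 4->4, 7->7, 8->8
Step 2: d_i = R_x(i) - R_y(i); compute d_i^2.
  (1-1)^2=0, (6-6)^2=0, (4-2)^2=4, (5-3)^2=4, (9-9)^2=0, (11-11)^2=0, (3-5)^2=4, (10-10)^2=0, (2-4)^2=4, (7-7)^2=0, (8-8)^2=0
sum(d^2) = 16.
Step 3: rho = 1 - 6*16 / (11*(11^2 - 1)) = 1 - 96/1320 = 0.927273.
Step 4: Under H0, t = rho * sqrt((n-2)/(1-rho^2)) = 7.4303 ~ t(9).
Step 5: Two-sided p-value from the t-distribution with 9 df = 0.000040.
Step 6: alpha = 0.1. reject H0.

rho = 0.9273, p = 0.000040, reject H0 at alpha = 0.1.


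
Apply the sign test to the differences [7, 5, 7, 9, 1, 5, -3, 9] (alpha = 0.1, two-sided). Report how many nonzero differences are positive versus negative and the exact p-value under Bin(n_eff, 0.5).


Step 1: Discard zero differences. Original n = 8; n_eff = number of nonzero differences = 8.
Nonzero differences (with sign): +7, +5, +7, +9, +1, +5, -3, +9
Step 2: Count signs: positive = 7, negative = 1.
Step 3: Under H0: P(positive) = 0.5, so the number of positives S ~ Bin(8, 0.5).
Step 4: Two-sided exact p-value = sum of Bin(8,0.5) probabilities at or below the observed probability = 0.070312.
Step 5: alpha = 0.1. reject H0.

n_eff = 8, pos = 7, neg = 1, p = 0.070312, reject H0.


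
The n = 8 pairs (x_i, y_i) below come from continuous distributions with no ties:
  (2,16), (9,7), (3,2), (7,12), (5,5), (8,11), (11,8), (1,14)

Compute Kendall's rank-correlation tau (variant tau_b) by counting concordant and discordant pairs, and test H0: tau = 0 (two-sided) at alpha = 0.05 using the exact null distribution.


Step 1: Enumerate the 28 unordered pairs (i,j) with i<j and classify each by sign(x_j-x_i) * sign(y_j-y_i).
  (1,2):dx=+7,dy=-9->D; (1,3):dx=+1,dy=-14->D; (1,4):dx=+5,dy=-4->D; (1,5):dx=+3,dy=-11->D
  (1,6):dx=+6,dy=-5->D; (1,7):dx=+9,dy=-8->D; (1,8):dx=-1,dy=-2->C; (2,3):dx=-6,dy=-5->C
  (2,4):dx=-2,dy=+5->D; (2,5):dx=-4,dy=-2->C; (2,6):dx=-1,dy=+4->D; (2,7):dx=+2,dy=+1->C
  (2,8):dx=-8,dy=+7->D; (3,4):dx=+4,dy=+10->C; (3,5):dx=+2,dy=+3->C; (3,6):dx=+5,dy=+9->C
  (3,7):dx=+8,dy=+6->C; (3,8):dx=-2,dy=+12->D; (4,5):dx=-2,dy=-7->C; (4,6):dx=+1,dy=-1->D
  (4,7):dx=+4,dy=-4->D; (4,8):dx=-6,dy=+2->D; (5,6):dx=+3,dy=+6->C; (5,7):dx=+6,dy=+3->C
  (5,8):dx=-4,dy=+9->D; (6,7):dx=+3,dy=-3->D; (6,8):dx=-7,dy=+3->D; (7,8):dx=-10,dy=+6->D
Step 2: C = 11, D = 17, total pairs = 28.
Step 3: tau = (C - D)/(n(n-1)/2) = (11 - 17)/28 = -0.214286.
Step 4: Exact two-sided p-value (enumerate n! = 40320 permutations of y under H0): p = 0.548413.
Step 5: alpha = 0.05. fail to reject H0.

tau_b = -0.2143 (C=11, D=17), p = 0.548413, fail to reject H0.


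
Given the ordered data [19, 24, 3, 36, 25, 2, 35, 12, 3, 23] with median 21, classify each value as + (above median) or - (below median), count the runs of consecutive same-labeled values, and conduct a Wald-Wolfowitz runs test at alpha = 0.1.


Step 1: Compute median = 21; label A = above, B = below.
Labels in order: BABAABABBA  (n_A = 5, n_B = 5)
Step 2: Count runs R = 8.
Step 3: Under H0 (random ordering), E[R] = 2*n_A*n_B/(n_A+n_B) + 1 = 2*5*5/10 + 1 = 6.0000.
        Var[R] = 2*n_A*n_B*(2*n_A*n_B - n_A - n_B) / ((n_A+n_B)^2 * (n_A+n_B-1)) = 2000/900 = 2.2222.
        SD[R] = 1.4907.
Step 4: Continuity-corrected z = (R - 0.5 - E[R]) / SD[R] = (8 - 0.5 - 6.0000) / 1.4907 = 1.0062.
Step 5: Two-sided p-value via normal approximation = 2*(1 - Phi(|z|)) = 0.314305.
Step 6: alpha = 0.1. fail to reject H0.

R = 8, z = 1.0062, p = 0.314305, fail to reject H0.


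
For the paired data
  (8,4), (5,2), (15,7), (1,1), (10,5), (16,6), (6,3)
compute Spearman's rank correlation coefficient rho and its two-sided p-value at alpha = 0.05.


Step 1: Rank x and y separately (midranks; no ties here).
rank(x): 8->4, 5->2, 15->6, 1->1, 10->5, 16->7, 6->3
rank(y): 4->4, 2->2, 7->7, 1->1, 5->5, 6->6, 3->3
Step 2: d_i = R_x(i) - R_y(i); compute d_i^2.
  (4-4)^2=0, (2-2)^2=0, (6-7)^2=1, (1-1)^2=0, (5-5)^2=0, (7-6)^2=1, (3-3)^2=0
sum(d^2) = 2.
Step 3: rho = 1 - 6*2 / (7*(7^2 - 1)) = 1 - 12/336 = 0.964286.
Step 4: Under H0, t = rho * sqrt((n-2)/(1-rho^2)) = 8.1408 ~ t(5).
Step 5: Two-sided p-value from the t-distribution with 5 df = 0.000454.
Step 6: alpha = 0.05. reject H0.

rho = 0.9643, p = 0.000454, reject H0 at alpha = 0.05.


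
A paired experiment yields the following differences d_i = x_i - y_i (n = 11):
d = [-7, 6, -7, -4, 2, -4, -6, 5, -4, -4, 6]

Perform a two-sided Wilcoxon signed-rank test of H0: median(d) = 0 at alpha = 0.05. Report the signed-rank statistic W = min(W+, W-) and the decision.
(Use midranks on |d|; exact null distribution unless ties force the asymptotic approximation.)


Step 1: Drop any zero differences (none here) and take |d_i|.
|d| = [7, 6, 7, 4, 2, 4, 6, 5, 4, 4, 6]
Step 2: Midrank |d_i| (ties get averaged ranks).
ranks: |7|->10.5, |6|->8, |7|->10.5, |4|->3.5, |2|->1, |4|->3.5, |6|->8, |5|->6, |4|->3.5, |4|->3.5, |6|->8
Step 3: Attach original signs; sum ranks with positive sign and with negative sign.
W+ = 8 + 1 + 6 + 8 = 23
W- = 10.5 + 10.5 + 3.5 + 3.5 + 8 + 3.5 + 3.5 = 43
(Check: W+ + W- = 66 should equal n(n+1)/2 = 66.)
Step 4: Test statistic W = min(W+, W-) = 23.
Step 5: Ties in |d|, so use the tie-corrected normal approximation.
        E[W] = n(n+1)/4 = 11*12/4 = 33.
        Tie groups: |d|=4 (t=4), |d|=6 (t=3), |d|=7 (t=2); sum(t^3 - t) = 90.
        Var[W] = n(n+1)(2n+1)/24 - sum(t^3-t)/48 = 3036/24 - 90/48 = 124.625.
        z = (W - E[W]) / sqrt(Var[W]) = (23 - 33) / 11.1636 = -0.8958.
        Two-sided p = 2*Phi(z) = 0.370375.
Step 6: alpha = 0.05. fail to reject H0.

W+ = 23, W- = 43, W = min = 23, p = 0.370375, fail to reject H0.


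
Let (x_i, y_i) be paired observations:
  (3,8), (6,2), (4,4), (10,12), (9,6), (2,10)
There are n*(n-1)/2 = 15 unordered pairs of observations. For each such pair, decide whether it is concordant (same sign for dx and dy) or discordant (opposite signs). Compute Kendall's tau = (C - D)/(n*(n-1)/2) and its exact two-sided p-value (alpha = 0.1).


Step 1: Enumerate the 15 unordered pairs (i,j) with i<j and classify each by sign(x_j-x_i) * sign(y_j-y_i).
  (1,2):dx=+3,dy=-6->D; (1,3):dx=+1,dy=-4->D; (1,4):dx=+7,dy=+4->C; (1,5):dx=+6,dy=-2->D
  (1,6):dx=-1,dy=+2->D; (2,3):dx=-2,dy=+2->D; (2,4):dx=+4,dy=+10->C; (2,5):dx=+3,dy=+4->C
  (2,6):dx=-4,dy=+8->D; (3,4):dx=+6,dy=+8->C; (3,5):dx=+5,dy=+2->C; (3,6):dx=-2,dy=+6->D
  (4,5):dx=-1,dy=-6->C; (4,6):dx=-8,dy=-2->C; (5,6):dx=-7,dy=+4->D
Step 2: C = 7, D = 8, total pairs = 15.
Step 3: tau = (C - D)/(n(n-1)/2) = (7 - 8)/15 = -0.066667.
Step 4: Exact two-sided p-value (enumerate n! = 720 permutations of y under H0): p = 1.000000.
Step 5: alpha = 0.1. fail to reject H0.

tau_b = -0.0667 (C=7, D=8), p = 1.000000, fail to reject H0.


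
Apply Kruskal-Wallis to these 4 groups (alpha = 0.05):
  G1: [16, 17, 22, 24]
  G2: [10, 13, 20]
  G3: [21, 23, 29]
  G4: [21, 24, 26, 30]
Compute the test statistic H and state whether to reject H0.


Step 1: Combine all N = 14 observations and assign midranks.
sorted (value, group, rank): (10,G2,1), (13,G2,2), (16,G1,3), (17,G1,4), (20,G2,5), (21,G3,6.5), (21,G4,6.5), (22,G1,8), (23,G3,9), (24,G1,10.5), (24,G4,10.5), (26,G4,12), (29,G3,13), (30,G4,14)
Step 2: Sum ranks within each group.
R_1 = 25.5 (n_1 = 4)
R_2 = 8 (n_2 = 3)
R_3 = 28.5 (n_3 = 3)
R_4 = 43 (n_4 = 4)
Step 3: H = 12/(N(N+1)) * sum(R_i^2/n_i) - 3(N+1)
     = 12/(14*15) * (25.5^2/4 + 8^2/3 + 28.5^2/3 + 43^2/4) - 3*15
     = 0.057143 * 916.896 - 45
     = 7.394048.
Step 4: Ties present; correction factor C = 1 - 12/(14^3 - 14) = 0.995604. Corrected H = 7.394048 / 0.995604 = 7.426692.
Step 5: Under H0, H ~ chi^2(3); p-value = 0.059472.
Step 6: alpha = 0.05. fail to reject H0.

H = 7.4267, df = 3, p = 0.059472, fail to reject H0.


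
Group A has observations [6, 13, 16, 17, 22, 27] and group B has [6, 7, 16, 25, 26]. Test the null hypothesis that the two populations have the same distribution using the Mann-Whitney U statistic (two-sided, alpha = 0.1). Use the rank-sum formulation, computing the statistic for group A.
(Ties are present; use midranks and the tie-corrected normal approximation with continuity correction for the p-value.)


Step 1: Combine and sort all 11 observations; assign midranks.
sorted (value, group): (6,X), (6,Y), (7,Y), (13,X), (16,X), (16,Y), (17,X), (22,X), (25,Y), (26,Y), (27,X)
ranks: 6->1.5, 6->1.5, 7->3, 13->4, 16->5.5, 16->5.5, 17->7, 22->8, 25->9, 26->10, 27->11
Step 2: Rank sum for X: R1 = 1.5 + 4 + 5.5 + 7 + 8 + 11 = 37.
Step 3: U_X = R1 - n1(n1+1)/2 = 37 - 6*7/2 = 37 - 21 = 16.
       U_Y = n1*n2 - U_X = 30 - 16 = 14.
Step 4: Ties are present, so use the tie-corrected normal approximation (with continuity correction) for the p-value.
Step 5: p-value = 0.926933; compare to alpha = 0.1. fail to reject H0.

U_X = 16, p = 0.926933, fail to reject H0 at alpha = 0.1.


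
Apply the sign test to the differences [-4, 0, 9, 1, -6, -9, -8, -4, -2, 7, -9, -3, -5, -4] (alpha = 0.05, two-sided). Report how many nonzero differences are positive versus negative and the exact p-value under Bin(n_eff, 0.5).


Step 1: Discard zero differences. Original n = 14; n_eff = number of nonzero differences = 13.
Nonzero differences (with sign): -4, +9, +1, -6, -9, -8, -4, -2, +7, -9, -3, -5, -4
Step 2: Count signs: positive = 3, negative = 10.
Step 3: Under H0: P(positive) = 0.5, so the number of positives S ~ Bin(13, 0.5).
Step 4: Two-sided exact p-value = sum of Bin(13,0.5) probabilities at or below the observed probability = 0.092285.
Step 5: alpha = 0.05. fail to reject H0.

n_eff = 13, pos = 3, neg = 10, p = 0.092285, fail to reject H0.


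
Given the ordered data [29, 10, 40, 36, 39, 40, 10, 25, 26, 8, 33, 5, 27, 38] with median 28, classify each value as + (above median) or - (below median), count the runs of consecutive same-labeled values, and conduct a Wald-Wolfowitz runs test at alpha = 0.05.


Step 1: Compute median = 28; label A = above, B = below.
Labels in order: ABAAAABBBBABBA  (n_A = 7, n_B = 7)
Step 2: Count runs R = 7.
Step 3: Under H0 (random ordering), E[R] = 2*n_A*n_B/(n_A+n_B) + 1 = 2*7*7/14 + 1 = 8.0000.
        Var[R] = 2*n_A*n_B*(2*n_A*n_B - n_A - n_B) / ((n_A+n_B)^2 * (n_A+n_B-1)) = 8232/2548 = 3.2308.
        SD[R] = 1.7974.
Step 4: Continuity-corrected z = (R + 0.5 - E[R]) / SD[R] = (7 + 0.5 - 8.0000) / 1.7974 = -0.2782.
Step 5: Two-sided p-value via normal approximation = 2*(1 - Phi(|z|)) = 0.780879.
Step 6: alpha = 0.05. fail to reject H0.

R = 7, z = -0.2782, p = 0.780879, fail to reject H0.


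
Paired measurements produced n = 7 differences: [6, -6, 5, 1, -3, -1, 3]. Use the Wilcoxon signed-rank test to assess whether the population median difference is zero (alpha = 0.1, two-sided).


Step 1: Drop any zero differences (none here) and take |d_i|.
|d| = [6, 6, 5, 1, 3, 1, 3]
Step 2: Midrank |d_i| (ties get averaged ranks).
ranks: |6|->6.5, |6|->6.5, |5|->5, |1|->1.5, |3|->3.5, |1|->1.5, |3|->3.5
Step 3: Attach original signs; sum ranks with positive sign and with negative sign.
W+ = 6.5 + 5 + 1.5 + 3.5 = 16.5
W- = 6.5 + 3.5 + 1.5 = 11.5
(Check: W+ + W- = 28 should equal n(n+1)/2 = 28.)
Step 4: Test statistic W = min(W+, W-) = 11.5.
Step 5: Ties in |d|, so use the tie-corrected normal approximation.
        E[W] = n(n+1)/4 = 7*8/4 = 14.
        Tie groups: |d|=1 (t=2), |d|=3 (t=2), |d|=6 (t=2); sum(t^3 - t) = 18.
        Var[W] = n(n+1)(2n+1)/24 - sum(t^3-t)/48 = 840/24 - 18/48 = 34.625.
        z = (W - E[W]) / sqrt(Var[W]) = (11.5 - 14) / 5.8843 = -0.4249.
        Two-sided p = 2*Phi(z) = 0.670939.
Step 6: alpha = 0.1. fail to reject H0.

W+ = 16.5, W- = 11.5, W = min = 11.5, p = 0.670939, fail to reject H0.


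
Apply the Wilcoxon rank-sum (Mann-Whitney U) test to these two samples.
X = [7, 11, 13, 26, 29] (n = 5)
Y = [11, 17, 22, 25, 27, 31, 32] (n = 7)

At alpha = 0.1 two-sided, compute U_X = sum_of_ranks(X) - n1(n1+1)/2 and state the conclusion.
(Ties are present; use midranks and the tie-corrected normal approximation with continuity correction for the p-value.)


Step 1: Combine and sort all 12 observations; assign midranks.
sorted (value, group): (7,X), (11,X), (11,Y), (13,X), (17,Y), (22,Y), (25,Y), (26,X), (27,Y), (29,X), (31,Y), (32,Y)
ranks: 7->1, 11->2.5, 11->2.5, 13->4, 17->5, 22->6, 25->7, 26->8, 27->9, 29->10, 31->11, 32->12
Step 2: Rank sum for X: R1 = 1 + 2.5 + 4 + 8 + 10 = 25.5.
Step 3: U_X = R1 - n1(n1+1)/2 = 25.5 - 5*6/2 = 25.5 - 15 = 10.5.
       U_Y = n1*n2 - U_X = 35 - 10.5 = 24.5.
Step 4: Ties are present, so use the tie-corrected normal approximation (with continuity correction) for the p-value.
Step 5: p-value = 0.290307; compare to alpha = 0.1. fail to reject H0.

U_X = 10.5, p = 0.290307, fail to reject H0 at alpha = 0.1.


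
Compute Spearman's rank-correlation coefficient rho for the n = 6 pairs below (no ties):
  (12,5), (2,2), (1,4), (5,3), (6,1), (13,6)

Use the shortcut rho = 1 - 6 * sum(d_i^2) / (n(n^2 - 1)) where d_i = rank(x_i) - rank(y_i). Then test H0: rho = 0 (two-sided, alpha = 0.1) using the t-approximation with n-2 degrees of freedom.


Step 1: Rank x and y separately (midranks; no ties here).
rank(x): 12->5, 2->2, 1->1, 5->3, 6->4, 13->6
rank(y): 5->5, 2->2, 4->4, 3->3, 1->1, 6->6
Step 2: d_i = R_x(i) - R_y(i); compute d_i^2.
  (5-5)^2=0, (2-2)^2=0, (1-4)^2=9, (3-3)^2=0, (4-1)^2=9, (6-6)^2=0
sum(d^2) = 18.
Step 3: rho = 1 - 6*18 / (6*(6^2 - 1)) = 1 - 108/210 = 0.485714.
Step 4: Under H0, t = rho * sqrt((n-2)/(1-rho^2)) = 1.1113 ~ t(4).
Step 5: Two-sided p-value from the t-distribution with 4 df = 0.328723.
Step 6: alpha = 0.1. fail to reject H0.

rho = 0.4857, p = 0.328723, fail to reject H0 at alpha = 0.1.


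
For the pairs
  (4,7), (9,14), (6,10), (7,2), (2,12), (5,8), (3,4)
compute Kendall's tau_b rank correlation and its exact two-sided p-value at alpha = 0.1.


Step 1: Enumerate the 21 unordered pairs (i,j) with i<j and classify each by sign(x_j-x_i) * sign(y_j-y_i).
  (1,2):dx=+5,dy=+7->C; (1,3):dx=+2,dy=+3->C; (1,4):dx=+3,dy=-5->D; (1,5):dx=-2,dy=+5->D
  (1,6):dx=+1,dy=+1->C; (1,7):dx=-1,dy=-3->C; (2,3):dx=-3,dy=-4->C; (2,4):dx=-2,dy=-12->C
  (2,5):dx=-7,dy=-2->C; (2,6):dx=-4,dy=-6->C; (2,7):dx=-6,dy=-10->C; (3,4):dx=+1,dy=-8->D
  (3,5):dx=-4,dy=+2->D; (3,6):dx=-1,dy=-2->C; (3,7):dx=-3,dy=-6->C; (4,5):dx=-5,dy=+10->D
  (4,6):dx=-2,dy=+6->D; (4,7):dx=-4,dy=+2->D; (5,6):dx=+3,dy=-4->D; (5,7):dx=+1,dy=-8->D
  (6,7):dx=-2,dy=-4->C
Step 2: C = 12, D = 9, total pairs = 21.
Step 3: tau = (C - D)/(n(n-1)/2) = (12 - 9)/21 = 0.142857.
Step 4: Exact two-sided p-value (enumerate n! = 5040 permutations of y under H0): p = 0.772619.
Step 5: alpha = 0.1. fail to reject H0.

tau_b = 0.1429 (C=12, D=9), p = 0.772619, fail to reject H0.


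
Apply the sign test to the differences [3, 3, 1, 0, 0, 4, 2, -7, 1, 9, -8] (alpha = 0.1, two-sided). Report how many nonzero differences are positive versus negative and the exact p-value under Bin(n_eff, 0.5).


Step 1: Discard zero differences. Original n = 11; n_eff = number of nonzero differences = 9.
Nonzero differences (with sign): +3, +3, +1, +4, +2, -7, +1, +9, -8
Step 2: Count signs: positive = 7, negative = 2.
Step 3: Under H0: P(positive) = 0.5, so the number of positives S ~ Bin(9, 0.5).
Step 4: Two-sided exact p-value = sum of Bin(9,0.5) probabilities at or below the observed probability = 0.179688.
Step 5: alpha = 0.1. fail to reject H0.

n_eff = 9, pos = 7, neg = 2, p = 0.179688, fail to reject H0.


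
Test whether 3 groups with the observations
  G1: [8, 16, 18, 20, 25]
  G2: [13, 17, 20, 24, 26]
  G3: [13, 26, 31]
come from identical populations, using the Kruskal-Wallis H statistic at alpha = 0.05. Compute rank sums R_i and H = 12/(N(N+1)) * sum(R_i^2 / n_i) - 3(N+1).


Step 1: Combine all N = 13 observations and assign midranks.
sorted (value, group, rank): (8,G1,1), (13,G2,2.5), (13,G3,2.5), (16,G1,4), (17,G2,5), (18,G1,6), (20,G1,7.5), (20,G2,7.5), (24,G2,9), (25,G1,10), (26,G2,11.5), (26,G3,11.5), (31,G3,13)
Step 2: Sum ranks within each group.
R_1 = 28.5 (n_1 = 5)
R_2 = 35.5 (n_2 = 5)
R_3 = 27 (n_3 = 3)
Step 3: H = 12/(N(N+1)) * sum(R_i^2/n_i) - 3(N+1)
     = 12/(13*14) * (28.5^2/5 + 35.5^2/5 + 27^2/3) - 3*14
     = 0.065934 * 657.5 - 42
     = 1.351648.
Step 4: Ties present; correction factor C = 1 - 18/(13^3 - 13) = 0.991758. Corrected H = 1.351648 / 0.991758 = 1.362881.
Step 5: Under H0, H ~ chi^2(2); p-value = 0.505888.
Step 6: alpha = 0.05. fail to reject H0.

H = 1.3629, df = 2, p = 0.505888, fail to reject H0.


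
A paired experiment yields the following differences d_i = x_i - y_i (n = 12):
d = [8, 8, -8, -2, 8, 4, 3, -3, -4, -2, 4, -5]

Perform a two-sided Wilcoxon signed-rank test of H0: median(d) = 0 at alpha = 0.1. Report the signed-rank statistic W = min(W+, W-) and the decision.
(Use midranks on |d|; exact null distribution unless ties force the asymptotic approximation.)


Step 1: Drop any zero differences (none here) and take |d_i|.
|d| = [8, 8, 8, 2, 8, 4, 3, 3, 4, 2, 4, 5]
Step 2: Midrank |d_i| (ties get averaged ranks).
ranks: |8|->10.5, |8|->10.5, |8|->10.5, |2|->1.5, |8|->10.5, |4|->6, |3|->3.5, |3|->3.5, |4|->6, |2|->1.5, |4|->6, |5|->8
Step 3: Attach original signs; sum ranks with positive sign and with negative sign.
W+ = 10.5 + 10.5 + 10.5 + 6 + 3.5 + 6 = 47
W- = 10.5 + 1.5 + 3.5 + 6 + 1.5 + 8 = 31
(Check: W+ + W- = 78 should equal n(n+1)/2 = 78.)
Step 4: Test statistic W = min(W+, W-) = 31.
Step 5: Ties in |d|, so use the tie-corrected normal approximation.
        E[W] = n(n+1)/4 = 12*13/4 = 39.
        Tie groups: |d|=2 (t=2), |d|=3 (t=2), |d|=4 (t=3), |d|=8 (t=4); sum(t^3 - t) = 96.
        Var[W] = n(n+1)(2n+1)/24 - sum(t^3-t)/48 = 3900/24 - 96/48 = 160.5.
        z = (W - E[W]) / sqrt(Var[W]) = (31 - 39) / 12.6689 = -0.6315.
        Two-sided p = 2*Phi(z) = 0.527734.
Step 6: alpha = 0.1. fail to reject H0.

W+ = 47, W- = 31, W = min = 31, p = 0.527734, fail to reject H0.


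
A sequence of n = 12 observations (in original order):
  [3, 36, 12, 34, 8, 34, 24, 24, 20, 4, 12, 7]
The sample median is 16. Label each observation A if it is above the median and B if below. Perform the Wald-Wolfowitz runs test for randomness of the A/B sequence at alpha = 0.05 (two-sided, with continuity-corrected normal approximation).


Step 1: Compute median = 16; label A = above, B = below.
Labels in order: BABABAAAABBB  (n_A = 6, n_B = 6)
Step 2: Count runs R = 7.
Step 3: Under H0 (random ordering), E[R] = 2*n_A*n_B/(n_A+n_B) + 1 = 2*6*6/12 + 1 = 7.0000.
        Var[R] = 2*n_A*n_B*(2*n_A*n_B - n_A - n_B) / ((n_A+n_B)^2 * (n_A+n_B-1)) = 4320/1584 = 2.7273.
        SD[R] = 1.6514.
Step 4: R = E[R], so z = 0 with no continuity correction.
Step 5: Two-sided p-value via normal approximation = 2*(1 - Phi(|z|)) = 1.000000.
Step 6: alpha = 0.05. fail to reject H0.

R = 7, z = 0.0000, p = 1.000000, fail to reject H0.


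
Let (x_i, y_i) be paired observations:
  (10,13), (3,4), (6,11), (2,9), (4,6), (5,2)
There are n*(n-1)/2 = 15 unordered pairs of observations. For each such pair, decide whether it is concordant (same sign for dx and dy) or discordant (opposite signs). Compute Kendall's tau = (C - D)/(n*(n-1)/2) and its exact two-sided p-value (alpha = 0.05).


Step 1: Enumerate the 15 unordered pairs (i,j) with i<j and classify each by sign(x_j-x_i) * sign(y_j-y_i).
  (1,2):dx=-7,dy=-9->C; (1,3):dx=-4,dy=-2->C; (1,4):dx=-8,dy=-4->C; (1,5):dx=-6,dy=-7->C
  (1,6):dx=-5,dy=-11->C; (2,3):dx=+3,dy=+7->C; (2,4):dx=-1,dy=+5->D; (2,5):dx=+1,dy=+2->C
  (2,6):dx=+2,dy=-2->D; (3,4):dx=-4,dy=-2->C; (3,5):dx=-2,dy=-5->C; (3,6):dx=-1,dy=-9->C
  (4,5):dx=+2,dy=-3->D; (4,6):dx=+3,dy=-7->D; (5,6):dx=+1,dy=-4->D
Step 2: C = 10, D = 5, total pairs = 15.
Step 3: tau = (C - D)/(n(n-1)/2) = (10 - 5)/15 = 0.333333.
Step 4: Exact two-sided p-value (enumerate n! = 720 permutations of y under H0): p = 0.469444.
Step 5: alpha = 0.05. fail to reject H0.

tau_b = 0.3333 (C=10, D=5), p = 0.469444, fail to reject H0.


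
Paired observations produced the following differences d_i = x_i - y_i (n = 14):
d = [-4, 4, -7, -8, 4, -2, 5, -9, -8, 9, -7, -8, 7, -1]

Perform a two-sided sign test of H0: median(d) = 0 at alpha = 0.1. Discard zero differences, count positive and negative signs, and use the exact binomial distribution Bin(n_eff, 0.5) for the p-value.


Step 1: Discard zero differences. Original n = 14; n_eff = number of nonzero differences = 14.
Nonzero differences (with sign): -4, +4, -7, -8, +4, -2, +5, -9, -8, +9, -7, -8, +7, -1
Step 2: Count signs: positive = 5, negative = 9.
Step 3: Under H0: P(positive) = 0.5, so the number of positives S ~ Bin(14, 0.5).
Step 4: Two-sided exact p-value = sum of Bin(14,0.5) probabilities at or below the observed probability = 0.423950.
Step 5: alpha = 0.1. fail to reject H0.

n_eff = 14, pos = 5, neg = 9, p = 0.423950, fail to reject H0.
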